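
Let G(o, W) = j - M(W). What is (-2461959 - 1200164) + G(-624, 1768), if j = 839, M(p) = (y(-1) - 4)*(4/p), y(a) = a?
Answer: -1618287523/442 ≈ -3.6613e+6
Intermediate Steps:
M(p) = -20/p (M(p) = (-1 - 4)*(4/p) = -20/p)
G(o, W) = 839 + 20/W (G(o, W) = 839 - (-20)/W = 839 + 20/W)
(-2461959 - 1200164) + G(-624, 1768) = (-2461959 - 1200164) + (839 + 20/1768) = -3662123 + (839 + 20*(1/1768)) = -3662123 + (839 + 5/442) = -3662123 + 370843/442 = -1618287523/442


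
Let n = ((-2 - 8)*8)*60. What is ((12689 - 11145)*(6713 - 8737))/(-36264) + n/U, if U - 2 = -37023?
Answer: 14483345672/167816193 ≈ 86.305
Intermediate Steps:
U = -37021 (U = 2 - 37023 = -37021)
n = -4800 (n = -10*8*60 = -80*60 = -4800)
((12689 - 11145)*(6713 - 8737))/(-36264) + n/U = ((12689 - 11145)*(6713 - 8737))/(-36264) - 4800/(-37021) = (1544*(-2024))*(-1/36264) - 4800*(-1/37021) = -3125056*(-1/36264) + 4800/37021 = 390632/4533 + 4800/37021 = 14483345672/167816193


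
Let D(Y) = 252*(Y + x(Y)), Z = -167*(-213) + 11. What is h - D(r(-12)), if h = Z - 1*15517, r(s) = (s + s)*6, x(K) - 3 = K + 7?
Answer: 90121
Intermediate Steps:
x(K) = 10 + K (x(K) = 3 + (K + 7) = 3 + (7 + K) = 10 + K)
r(s) = 12*s (r(s) = (2*s)*6 = 12*s)
Z = 35582 (Z = 35571 + 11 = 35582)
D(Y) = 2520 + 504*Y (D(Y) = 252*(Y + (10 + Y)) = 252*(10 + 2*Y) = 2520 + 504*Y)
h = 20065 (h = 35582 - 1*15517 = 35582 - 15517 = 20065)
h - D(r(-12)) = 20065 - (2520 + 504*(12*(-12))) = 20065 - (2520 + 504*(-144)) = 20065 - (2520 - 72576) = 20065 - 1*(-70056) = 20065 + 70056 = 90121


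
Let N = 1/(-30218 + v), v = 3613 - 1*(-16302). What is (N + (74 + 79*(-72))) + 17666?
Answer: 124171755/10303 ≈ 12052.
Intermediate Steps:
v = 19915 (v = 3613 + 16302 = 19915)
N = -1/10303 (N = 1/(-30218 + 19915) = 1/(-10303) = -1/10303 ≈ -9.7059e-5)
(N + (74 + 79*(-72))) + 17666 = (-1/10303 + (74 + 79*(-72))) + 17666 = (-1/10303 + (74 - 5688)) + 17666 = (-1/10303 - 5614) + 17666 = -57841043/10303 + 17666 = 124171755/10303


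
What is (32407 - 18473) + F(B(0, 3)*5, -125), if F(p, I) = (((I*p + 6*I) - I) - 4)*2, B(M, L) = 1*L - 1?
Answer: 10176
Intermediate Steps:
B(M, L) = -1 + L (B(M, L) = L - 1 = -1 + L)
F(p, I) = -8 + 10*I + 2*I*p (F(p, I) = (((6*I + I*p) - I) - 4)*2 = ((5*I + I*p) - 4)*2 = (-4 + 5*I + I*p)*2 = -8 + 10*I + 2*I*p)
(32407 - 18473) + F(B(0, 3)*5, -125) = (32407 - 18473) + (-8 + 10*(-125) + 2*(-125)*((-1 + 3)*5)) = 13934 + (-8 - 1250 + 2*(-125)*(2*5)) = 13934 + (-8 - 1250 + 2*(-125)*10) = 13934 + (-8 - 1250 - 2500) = 13934 - 3758 = 10176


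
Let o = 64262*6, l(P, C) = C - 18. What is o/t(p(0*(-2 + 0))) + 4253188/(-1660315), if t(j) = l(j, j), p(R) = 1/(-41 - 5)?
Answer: -1550073197428/72442165 ≈ -21397.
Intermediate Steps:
p(R) = -1/46 (p(R) = 1/(-46) = -1/46)
l(P, C) = -18 + C
o = 385572
t(j) = -18 + j
o/t(p(0*(-2 + 0))) + 4253188/(-1660315) = 385572/(-18 - 1/46) + 4253188/(-1660315) = 385572/(-829/46) + 4253188*(-1/1660315) = 385572*(-46/829) - 223852/87385 = -17736312/829 - 223852/87385 = -1550073197428/72442165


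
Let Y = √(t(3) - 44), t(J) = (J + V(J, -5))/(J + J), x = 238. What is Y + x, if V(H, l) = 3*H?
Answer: 238 + I*√42 ≈ 238.0 + 6.4807*I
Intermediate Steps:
t(J) = 2 (t(J) = (J + 3*J)/(J + J) = (4*J)/((2*J)) = (4*J)*(1/(2*J)) = 2)
Y = I*√42 (Y = √(2 - 44) = √(-42) = I*√42 ≈ 6.4807*I)
Y + x = I*√42 + 238 = 238 + I*√42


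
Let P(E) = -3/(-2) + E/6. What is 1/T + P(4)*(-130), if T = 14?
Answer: -11827/42 ≈ -281.60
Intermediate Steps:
P(E) = 3/2 + E/6 (P(E) = -3*(-½) + E*(⅙) = 3/2 + E/6)
1/T + P(4)*(-130) = 1/14 + (3/2 + (⅙)*4)*(-130) = 1/14 + (3/2 + ⅔)*(-130) = 1/14 + (13/6)*(-130) = 1/14 - 845/3 = -11827/42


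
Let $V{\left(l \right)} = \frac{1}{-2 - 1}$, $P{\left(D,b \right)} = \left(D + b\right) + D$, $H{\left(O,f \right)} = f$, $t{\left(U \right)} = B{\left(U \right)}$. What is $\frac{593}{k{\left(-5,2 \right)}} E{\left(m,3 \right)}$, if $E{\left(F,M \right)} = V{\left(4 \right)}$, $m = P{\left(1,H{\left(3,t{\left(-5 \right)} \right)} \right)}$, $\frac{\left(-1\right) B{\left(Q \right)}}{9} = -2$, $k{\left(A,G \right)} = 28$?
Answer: $- \frac{593}{84} \approx -7.0595$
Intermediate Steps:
$B{\left(Q \right)} = 18$ ($B{\left(Q \right)} = \left(-9\right) \left(-2\right) = 18$)
$t{\left(U \right)} = 18$
$P{\left(D,b \right)} = b + 2 D$
$m = 20$ ($m = 18 + 2 \cdot 1 = 18 + 2 = 20$)
$V{\left(l \right)} = - \frac{1}{3}$ ($V{\left(l \right)} = \frac{1}{-3} = - \frac{1}{3}$)
$E{\left(F,M \right)} = - \frac{1}{3}$
$\frac{593}{k{\left(-5,2 \right)}} E{\left(m,3 \right)} = \frac{593}{28} \left(- \frac{1}{3}\right) = - \frac{593}{84}$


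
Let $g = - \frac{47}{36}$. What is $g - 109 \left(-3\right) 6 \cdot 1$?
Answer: $\frac{70585}{36} \approx 1960.7$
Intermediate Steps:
$g = - \frac{47}{36}$ ($g = \left(-47\right) \frac{1}{36} = - \frac{47}{36} \approx -1.3056$)
$g - 109 \left(-3\right) 6 \cdot 1 = - \frac{47}{36} - 109 \left(-3\right) 6 \cdot 1 = - \frac{47}{36} - 109 \left(\left(-18\right) 1\right) = - \frac{47}{36} - -1962 = - \frac{47}{36} + 1962 = \frac{70585}{36}$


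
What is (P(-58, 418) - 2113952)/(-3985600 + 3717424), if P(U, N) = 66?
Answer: 1056943/134088 ≈ 7.8825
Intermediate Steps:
(P(-58, 418) - 2113952)/(-3985600 + 3717424) = (66 - 2113952)/(-3985600 + 3717424) = -2113886/(-268176) = -2113886*(-1/268176) = 1056943/134088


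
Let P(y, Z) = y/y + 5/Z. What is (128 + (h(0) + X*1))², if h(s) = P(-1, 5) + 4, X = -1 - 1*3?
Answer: 16900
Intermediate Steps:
P(y, Z) = 1 + 5/Z
X = -4 (X = -1 - 3 = -4)
h(s) = 6 (h(s) = (5 + 5)/5 + 4 = (⅕)*10 + 4 = 2 + 4 = 6)
(128 + (h(0) + X*1))² = (128 + (6 - 4*1))² = (128 + (6 - 4))² = (128 + 2)² = 130² = 16900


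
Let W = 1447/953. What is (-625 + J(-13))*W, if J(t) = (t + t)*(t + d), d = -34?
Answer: 863859/953 ≈ 906.46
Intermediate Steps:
W = 1447/953 (W = 1447*(1/953) = 1447/953 ≈ 1.5184)
J(t) = 2*t*(-34 + t) (J(t) = (t + t)*(t - 34) = (2*t)*(-34 + t) = 2*t*(-34 + t))
(-625 + J(-13))*W = (-625 + 2*(-13)*(-34 - 13))*(1447/953) = (-625 + 2*(-13)*(-47))*(1447/953) = (-625 + 1222)*(1447/953) = 597*(1447/953) = 863859/953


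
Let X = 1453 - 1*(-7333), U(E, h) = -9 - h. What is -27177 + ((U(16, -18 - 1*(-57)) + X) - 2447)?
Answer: -20886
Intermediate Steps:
X = 8786 (X = 1453 + 7333 = 8786)
-27177 + ((U(16, -18 - 1*(-57)) + X) - 2447) = -27177 + (((-9 - (-18 - 1*(-57))) + 8786) - 2447) = -27177 + (((-9 - (-18 + 57)) + 8786) - 2447) = -27177 + (((-9 - 1*39) + 8786) - 2447) = -27177 + (((-9 - 39) + 8786) - 2447) = -27177 + ((-48 + 8786) - 2447) = -27177 + (8738 - 2447) = -27177 + 6291 = -20886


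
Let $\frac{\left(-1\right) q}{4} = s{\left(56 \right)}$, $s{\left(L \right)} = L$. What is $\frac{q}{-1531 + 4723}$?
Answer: $- \frac{4}{57} \approx -0.070175$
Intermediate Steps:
$q = -224$ ($q = \left(-4\right) 56 = -224$)
$\frac{q}{-1531 + 4723} = - \frac{224}{-1531 + 4723} = - \frac{224}{3192} = \left(-224\right) \frac{1}{3192} = - \frac{4}{57}$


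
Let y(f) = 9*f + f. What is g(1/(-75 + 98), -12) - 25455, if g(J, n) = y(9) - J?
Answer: -583396/23 ≈ -25365.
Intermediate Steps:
y(f) = 10*f
g(J, n) = 90 - J (g(J, n) = 10*9 - J = 90 - J)
g(1/(-75 + 98), -12) - 25455 = (90 - 1/(-75 + 98)) - 25455 = (90 - 1/23) - 25455 = 2069/23 - 25455 = -583396/23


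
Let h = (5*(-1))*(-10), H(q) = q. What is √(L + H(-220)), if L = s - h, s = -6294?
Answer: 2*I*√1641 ≈ 81.019*I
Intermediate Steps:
h = 50 (h = -5*(-10) = 50)
L = -6344 (L = -6294 - 1*50 = -6294 - 50 = -6344)
√(L + H(-220)) = √(-6344 - 220) = √(-6564) = 2*I*√1641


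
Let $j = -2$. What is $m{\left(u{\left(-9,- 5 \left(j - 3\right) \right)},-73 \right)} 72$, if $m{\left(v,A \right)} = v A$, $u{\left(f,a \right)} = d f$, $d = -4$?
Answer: $-189216$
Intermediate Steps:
$u{\left(f,a \right)} = - 4 f$
$m{\left(v,A \right)} = A v$
$m{\left(u{\left(-9,- 5 \left(j - 3\right) \right)},-73 \right)} 72 = - 73 \left(\left(-4\right) \left(-9\right)\right) 72 = \left(-73\right) 36 \cdot 72 = \left(-2628\right) 72 = -189216$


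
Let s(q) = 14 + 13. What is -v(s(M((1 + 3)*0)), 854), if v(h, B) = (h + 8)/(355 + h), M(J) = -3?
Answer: -35/382 ≈ -0.091623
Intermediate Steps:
s(q) = 27
v(h, B) = (8 + h)/(355 + h)
-v(s(M((1 + 3)*0)), 854) = -(8 + 27)/(355 + 27) = -35/382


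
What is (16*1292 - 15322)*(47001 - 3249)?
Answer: 234073200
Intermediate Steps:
(16*1292 - 15322)*(47001 - 3249) = (20672 - 15322)*43752 = 5350*43752 = 234073200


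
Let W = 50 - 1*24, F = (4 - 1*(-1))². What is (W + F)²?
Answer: 2601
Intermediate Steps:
F = 25 (F = (4 + 1)² = 5² = 25)
W = 26 (W = 50 - 24 = 26)
(W + F)² = (26 + 25)² = 51² = 2601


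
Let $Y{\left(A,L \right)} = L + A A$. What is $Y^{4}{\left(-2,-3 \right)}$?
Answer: $1$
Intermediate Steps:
$Y{\left(A,L \right)} = L + A^{2}$
$Y^{4}{\left(-2,-3 \right)} = \left(-3 + \left(-2\right)^{2}\right)^{4} = \left(-3 + 4\right)^{4} = 1^{4} = 1$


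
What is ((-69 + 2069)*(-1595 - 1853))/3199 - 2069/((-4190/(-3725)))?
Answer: -10709802595/2680762 ≈ -3995.1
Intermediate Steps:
((-69 + 2069)*(-1595 - 1853))/3199 - 2069/((-4190/(-3725))) = (2000*(-3448))*(1/3199) - 2069/((-4190*(-1/3725))) = -6896000*1/3199 - 2069/838/745 = -6896000/3199 - 2069*745/838 = -6896000/3199 - 1541405/838 = -10709802595/2680762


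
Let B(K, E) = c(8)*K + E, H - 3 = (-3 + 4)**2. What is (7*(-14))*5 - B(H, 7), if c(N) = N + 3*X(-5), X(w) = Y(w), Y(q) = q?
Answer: -469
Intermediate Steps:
X(w) = w
H = 4 (H = 3 + (-3 + 4)**2 = 3 + 1**2 = 3 + 1 = 4)
c(N) = -15 + N (c(N) = N + 3*(-5) = N - 15 = -15 + N)
B(K, E) = E - 7*K (B(K, E) = (-15 + 8)*K + E = -7*K + E = E - 7*K)
(7*(-14))*5 - B(H, 7) = (7*(-14))*5 - (7 - 7*4) = -98*5 - (7 - 28) = -490 - 1*(-21) = -490 + 21 = -469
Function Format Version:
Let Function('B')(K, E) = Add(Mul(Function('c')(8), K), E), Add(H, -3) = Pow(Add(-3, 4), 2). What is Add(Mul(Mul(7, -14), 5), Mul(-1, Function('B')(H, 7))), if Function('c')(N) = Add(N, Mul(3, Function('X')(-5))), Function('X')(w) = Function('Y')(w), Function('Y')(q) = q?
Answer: -469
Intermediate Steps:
Function('X')(w) = w
H = 4 (H = Add(3, Pow(Add(-3, 4), 2)) = Add(3, Pow(1, 2)) = Add(3, 1) = 4)
Function('c')(N) = Add(-15, N) (Function('c')(N) = Add(N, Mul(3, -5)) = Add(N, -15) = Add(-15, N))
Function('B')(K, E) = Add(E, Mul(-7, K)) (Function('B')(K, E) = Add(Mul(Add(-15, 8), K), E) = Add(Mul(-7, K), E) = Add(E, Mul(-7, K)))
Add(Mul(Mul(7, -14), 5), Mul(-1, Function('B')(H, 7))) = Add(Mul(Mul(7, -14), 5), Mul(-1, Add(7, Mul(-7, 4)))) = Add(Mul(-98, 5), Mul(-1, Add(7, -28))) = Add(-490, Mul(-1, -21)) = Add(-490, 21) = -469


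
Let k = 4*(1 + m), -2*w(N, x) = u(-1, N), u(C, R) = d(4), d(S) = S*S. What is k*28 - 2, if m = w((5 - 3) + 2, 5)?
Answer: -786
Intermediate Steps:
d(S) = S**2
u(C, R) = 16 (u(C, R) = 4**2 = 16)
w(N, x) = -8 (w(N, x) = -1/2*16 = -8)
m = -8
k = -28 (k = 4*(1 - 8) = 4*(-7) = -28)
k*28 - 2 = -28*28 - 2 = -784 - 2 = -786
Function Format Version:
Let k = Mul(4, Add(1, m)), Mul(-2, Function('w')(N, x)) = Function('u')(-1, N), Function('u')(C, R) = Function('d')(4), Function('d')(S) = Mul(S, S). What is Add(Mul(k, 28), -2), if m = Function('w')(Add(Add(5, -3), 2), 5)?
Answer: -786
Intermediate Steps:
Function('d')(S) = Pow(S, 2)
Function('u')(C, R) = 16 (Function('u')(C, R) = Pow(4, 2) = 16)
Function('w')(N, x) = -8 (Function('w')(N, x) = Mul(Rational(-1, 2), 16) = -8)
m = -8
k = -28 (k = Mul(4, Add(1, -8)) = Mul(4, -7) = -28)
Add(Mul(k, 28), -2) = Add(Mul(-28, 28), -2) = Add(-784, -2) = -786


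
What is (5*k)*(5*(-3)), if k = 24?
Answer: -1800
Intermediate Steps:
(5*k)*(5*(-3)) = (5*24)*(5*(-3)) = 120*(-15) = -1800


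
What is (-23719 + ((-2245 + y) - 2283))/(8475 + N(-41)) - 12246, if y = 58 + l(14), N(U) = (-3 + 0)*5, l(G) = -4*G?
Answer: -6908627/564 ≈ -12249.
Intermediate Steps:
N(U) = -15 (N(U) = -3*5 = -15)
y = 2 (y = 58 - 4*14 = 58 - 56 = 2)
(-23719 + ((-2245 + y) - 2283))/(8475 + N(-41)) - 12246 = (-23719 + ((-2245 + 2) - 2283))/(8475 - 15) - 12246 = (-23719 + (-2243 - 2283))/8460 - 12246 = (-23719 - 4526)*(1/8460) - 12246 = -28245*1/8460 - 12246 = -1883/564 - 12246 = -6908627/564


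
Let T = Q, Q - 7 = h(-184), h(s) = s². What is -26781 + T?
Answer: 7082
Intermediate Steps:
Q = 33863 (Q = 7 + (-184)² = 7 + 33856 = 33863)
T = 33863
-26781 + T = -26781 + 33863 = 7082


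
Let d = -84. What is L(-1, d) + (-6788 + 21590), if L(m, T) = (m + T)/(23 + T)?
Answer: 903007/61 ≈ 14803.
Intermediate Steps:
L(m, T) = (T + m)/(23 + T)
L(-1, d) + (-6788 + 21590) = (-84 - 1)/(23 - 84) + (-6788 + 21590) = -85/(-61) + 14802 = -1/61*(-85) + 14802 = 85/61 + 14802 = 903007/61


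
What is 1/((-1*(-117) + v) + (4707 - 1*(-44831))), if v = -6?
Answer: 1/49649 ≈ 2.0141e-5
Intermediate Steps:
1/((-1*(-117) + v) + (4707 - 1*(-44831))) = 1/((-1*(-117) - 6) + (4707 - 1*(-44831))) = 1/((117 - 6) + (4707 + 44831)) = 1/(111 + 49538) = 1/49649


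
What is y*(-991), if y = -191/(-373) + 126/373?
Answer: -314147/373 ≈ -842.22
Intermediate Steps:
y = 317/373 (y = -191*(-1/373) + 126*(1/373) = 191/373 + 126/373 = 317/373 ≈ 0.84987)
y*(-991) = (317/373)*(-991) = -314147/373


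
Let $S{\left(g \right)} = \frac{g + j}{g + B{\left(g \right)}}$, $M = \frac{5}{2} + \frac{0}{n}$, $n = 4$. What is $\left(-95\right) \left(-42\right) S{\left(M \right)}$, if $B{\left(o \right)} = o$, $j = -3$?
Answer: $-399$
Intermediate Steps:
$M = \frac{5}{2}$ ($M = \frac{5}{2} + \frac{0}{4} = 5 \cdot \frac{1}{2} + 0 \cdot \frac{1}{4} = \frac{5}{2} + 0 = \frac{5}{2} \approx 2.5$)
$S{\left(g \right)} = \frac{-3 + g}{2 g}$ ($S{\left(g \right)} = \frac{g - 3}{g + g} = \frac{-3 + g}{2 g}$)
$\left(-95\right) \left(-42\right) S{\left(M \right)} = \left(-95\right) \left(-42\right) \frac{-3 + \frac{5}{2}}{2 \cdot \frac{5}{2}} = 3990 \cdot \frac{1}{2} \cdot \frac{2}{5} \left(- \frac{1}{2}\right) = 3990 \left(- \frac{1}{10}\right) = -399$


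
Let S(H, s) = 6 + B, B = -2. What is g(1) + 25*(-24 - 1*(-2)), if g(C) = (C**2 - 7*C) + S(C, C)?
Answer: -552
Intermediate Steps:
S(H, s) = 4 (S(H, s) = 6 - 2 = 4)
g(C) = 4 + C**2 - 7*C (g(C) = (C**2 - 7*C) + 4 = 4 + C**2 - 7*C)
g(1) + 25*(-24 - 1*(-2)) = (4 + 1**2 - 7*1) + 25*(-24 - 1*(-2)) = (4 + 1 - 7) + 25*(-24 + 2) = -2 + 25*(-22) = -2 - 550 = -552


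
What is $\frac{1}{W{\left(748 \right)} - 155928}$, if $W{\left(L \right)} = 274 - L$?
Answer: $- \frac{1}{156402} \approx -6.3938 \cdot 10^{-6}$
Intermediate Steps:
$\frac{1}{W{\left(748 \right)} - 155928} = \frac{1}{\left(274 - 748\right) - 155928} = \frac{1}{-474 - 155928} = \frac{1}{-156402} = - \frac{1}{156402}$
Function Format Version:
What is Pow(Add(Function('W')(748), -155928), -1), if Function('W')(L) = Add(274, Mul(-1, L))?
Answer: Rational(-1, 156402) ≈ -6.3938e-6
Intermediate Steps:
Pow(Add(Function('W')(748), -155928), -1) = Pow(Add(Add(274, Mul(-1, 748)), -155928), -1) = Pow(Add(Add(274, -748), -155928), -1) = Pow(Add(-474, -155928), -1) = Pow(-156402, -1) = Rational(-1, 156402)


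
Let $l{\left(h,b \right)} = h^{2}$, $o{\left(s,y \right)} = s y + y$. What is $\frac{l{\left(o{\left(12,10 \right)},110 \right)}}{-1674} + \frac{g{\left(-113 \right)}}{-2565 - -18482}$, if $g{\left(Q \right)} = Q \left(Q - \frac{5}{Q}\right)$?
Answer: $- \frac{123815182}{13322529} \approx -9.2937$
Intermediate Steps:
$o{\left(s,y \right)} = y + s y$
$\frac{l{\left(o{\left(12,10 \right)},110 \right)}}{-1674} + \frac{g{\left(-113 \right)}}{-2565 - -18482} = \frac{\left(10 \left(1 + 12\right)\right)^{2}}{-1674} + \frac{-5 + \left(-113\right)^{2}}{-2565 - -18482} = \left(10 \cdot 13\right)^{2} \left(- \frac{1}{1674}\right) + \frac{-5 + 12769}{-2565 + 18482} = 130^{2} \left(- \frac{1}{1674}\right) + \frac{12764}{15917} = 16900 \left(- \frac{1}{1674}\right) + 12764 \cdot \frac{1}{15917} = - \frac{8450}{837} + \frac{12764}{15917} = - \frac{123815182}{13322529}$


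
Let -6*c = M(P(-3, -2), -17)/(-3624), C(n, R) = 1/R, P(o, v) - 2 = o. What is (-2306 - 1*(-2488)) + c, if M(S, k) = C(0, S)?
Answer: 3957407/21744 ≈ 182.00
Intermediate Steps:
P(o, v) = 2 + o
M(S, k) = 1/S
c = -1/21744 (c = -1/(6*(2 - 3)*(-3624)) = -(-1)/(6*(-1)*3624) = -(-1)*(-1)/(6*3624) = -⅙*1/3624 = -1/21744 ≈ -4.5990e-5)
(-2306 - 1*(-2488)) + c = (-2306 - 1*(-2488)) - 1/21744 = (-2306 + 2488) - 1/21744 = 182 - 1/21744 = 3957407/21744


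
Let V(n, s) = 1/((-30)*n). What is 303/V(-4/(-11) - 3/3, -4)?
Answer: 63630/11 ≈ 5784.5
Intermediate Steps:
V(n, s) = -1/(30*n)
303/V(-4/(-11) - 3/3, -4) = 303/((-1/(30*(-4/(-11) - 3/3)))) = 303/((-1/(30*(-4*(-1/11) - 3*⅓)))) = 303/((-1/(30*(4/11 - 1)))) = 303/((-1/(30*(-7/11)))) = 303/((-1/30*(-11/7))) = 303/(11/210) = 303*(210/11) = 63630/11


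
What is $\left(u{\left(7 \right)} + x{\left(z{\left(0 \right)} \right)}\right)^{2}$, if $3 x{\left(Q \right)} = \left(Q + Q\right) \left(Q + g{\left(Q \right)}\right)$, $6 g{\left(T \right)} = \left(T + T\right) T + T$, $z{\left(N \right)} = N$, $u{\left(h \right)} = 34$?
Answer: $1156$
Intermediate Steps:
$g{\left(T \right)} = \frac{T^{2}}{3} + \frac{T}{6}$ ($g{\left(T \right)} = \frac{\left(T + T\right) T + T}{6} = \frac{2 T T + T}{6} = \frac{2 T^{2} + T}{6} = \frac{T + 2 T^{2}}{6} = \frac{T^{2}}{3} + \frac{T}{6}$)
$x{\left(Q \right)} = \frac{2 Q \left(Q + \frac{Q \left(1 + 2 Q\right)}{6}\right)}{3}$ ($x{\left(Q \right)} = \frac{\left(Q + Q\right) \left(Q + \frac{Q \left(1 + 2 Q\right)}{6}\right)}{3} = \frac{2 Q \left(Q + \frac{Q \left(1 + 2 Q\right)}{6}\right)}{3}$)
$\left(u{\left(7 \right)} + x{\left(z{\left(0 \right)} \right)}\right)^{2} = \left(34 + \frac{0^{2} \left(7 + 2 \cdot 0\right)}{9}\right)^{2} = \left(34 + \frac{1}{9} \cdot 0 \left(7 + 0\right)\right)^{2} = \left(34 + \frac{1}{9} \cdot 0 \cdot 7\right)^{2} = \left(34 + 0\right)^{2} = 34^{2} = 1156$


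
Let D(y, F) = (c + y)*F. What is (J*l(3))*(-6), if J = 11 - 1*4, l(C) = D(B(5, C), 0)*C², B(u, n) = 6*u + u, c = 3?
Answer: 0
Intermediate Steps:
B(u, n) = 7*u
D(y, F) = F*(3 + y) (D(y, F) = (3 + y)*F = F*(3 + y))
l(C) = 0 (l(C) = (0*(3 + 7*5))*C² = (0*(3 + 35))*C² = (0*38)*C² = 0*C² = 0)
J = 7 (J = 11 - 4 = 7)
(J*l(3))*(-6) = (7*0)*(-6) = 0*(-6) = 0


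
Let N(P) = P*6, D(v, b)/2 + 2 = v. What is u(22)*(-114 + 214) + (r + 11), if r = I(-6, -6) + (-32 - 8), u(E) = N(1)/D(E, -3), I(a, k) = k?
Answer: -20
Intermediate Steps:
D(v, b) = -4 + 2*v
N(P) = 6*P
u(E) = 6/(-4 + 2*E) (u(E) = (6*1)/(-4 + 2*E) = 6/(-4 + 2*E))
r = -46 (r = -6 + (-32 - 8) = -6 - 40 = -46)
u(22)*(-114 + 214) + (r + 11) = (3/(-2 + 22))*(-114 + 214) + (-46 + 11) = (3/20)*100 - 35 = 15 - 35 = -20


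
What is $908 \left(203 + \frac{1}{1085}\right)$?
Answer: $\frac{199992448}{1085} \approx 1.8432 \cdot 10^{5}$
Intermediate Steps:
$908 \left(203 + \frac{1}{1085}\right) = 908 \cdot \frac{220256}{1085} = \frac{199992448}{1085}$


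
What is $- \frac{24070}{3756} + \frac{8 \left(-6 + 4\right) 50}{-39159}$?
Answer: $- \frac{156592055}{24513534} \approx -6.388$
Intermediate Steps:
$- \frac{24070}{3756} + \frac{8 \left(-6 + 4\right) 50}{-39159} = \left(-24070\right) \frac{1}{3756} + 8 \left(-2\right) 50 \left(- \frac{1}{39159}\right) = - \frac{12035}{1878} + \left(-16\right) 50 \left(- \frac{1}{39159}\right) = - \frac{12035}{1878} - - \frac{800}{39159} = - \frac{12035}{1878} + \frac{800}{39159} = - \frac{156592055}{24513534}$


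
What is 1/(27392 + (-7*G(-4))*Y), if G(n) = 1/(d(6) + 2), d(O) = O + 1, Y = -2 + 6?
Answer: 9/246500 ≈ 3.6511e-5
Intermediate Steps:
Y = 4
d(O) = 1 + O
G(n) = 1/9 (G(n) = 1/((1 + 6) + 2) = 1/(7 + 2) = 1/9)
1/(27392 + (-7*G(-4))*Y) = 1/(27392 - 7*1/9*4) = 1/(27392 - 7/9*4) = 1/(27392 - 28/9) = 1/(246500/9) = 9/246500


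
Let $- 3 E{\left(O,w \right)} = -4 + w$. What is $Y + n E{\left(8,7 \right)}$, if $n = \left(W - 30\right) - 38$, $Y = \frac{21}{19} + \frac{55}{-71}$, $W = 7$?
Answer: $\frac{82735}{1349} \approx 61.331$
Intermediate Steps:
$E{\left(O,w \right)} = \frac{4}{3} - \frac{w}{3}$ ($E{\left(O,w \right)} = - \frac{-4 + w}{3} = \frac{4}{3} - \frac{w}{3}$)
$Y = \frac{446}{1349}$ ($Y = 21 \cdot \frac{1}{19} + 55 \left(- \frac{1}{71}\right) = \frac{21}{19} - \frac{55}{71} = \frac{446}{1349} \approx 0.33062$)
$n = -61$ ($n = \left(7 - 30\right) - 38 = -23 - 38 = -61$)
$Y + n E{\left(8,7 \right)} = \frac{446}{1349} - 61 \left(\frac{4}{3} - \frac{7}{3}\right) = \frac{446}{1349} - -61 = \frac{446}{1349} + 61 = \frac{82735}{1349}$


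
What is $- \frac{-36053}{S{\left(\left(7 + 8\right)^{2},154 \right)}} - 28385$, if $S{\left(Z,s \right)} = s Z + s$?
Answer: $- \frac{987875487}{34804} \approx -28384.0$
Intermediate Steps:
$S{\left(Z,s \right)} = s + Z s$ ($S{\left(Z,s \right)} = Z s + s = s + Z s$)
$- \frac{-36053}{S{\left(\left(7 + 8\right)^{2},154 \right)}} - 28385 = - \frac{-36053}{154 \left(1 + \left(7 + 8\right)^{2}\right)} - 28385 = - \frac{-36053}{154 \left(1 + 15^{2}\right)} - 28385 = - \frac{-36053}{154 \left(1 + 225\right)} - 28385 = - \frac{-36053}{154 \cdot 226} - 28385 = - \frac{-36053}{34804} - 28385 = \left(-1\right) \left(- \frac{36053}{34804}\right) - 28385 = \frac{36053}{34804} - 28385 = - \frac{987875487}{34804}$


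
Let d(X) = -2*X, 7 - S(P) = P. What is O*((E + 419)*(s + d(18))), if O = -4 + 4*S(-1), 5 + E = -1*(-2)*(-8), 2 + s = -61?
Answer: -1103256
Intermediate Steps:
s = -63 (s = -2 - 61 = -63)
S(P) = 7 - P
E = -21 (E = -5 - 1*(-2)*(-8) = -5 + 2*(-8) = -5 - 16 = -21)
O = 28 (O = -4 + 4*(7 - 1*(-1)) = -4 + 4*(7 + 1) = -4 + 4*8 = -4 + 32 = 28)
O*((E + 419)*(s + d(18))) = 28*((-21 + 419)*(-63 - 2*18)) = 28*(398*(-63 - 36)) = 28*(398*(-99)) = 28*(-39402) = -1103256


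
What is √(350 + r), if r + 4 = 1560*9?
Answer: √14386 ≈ 119.94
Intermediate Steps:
r = 14036 (r = -4 + 1560*9 = -4 + 14040 = 14036)
√(350 + r) = √(350 + 14036) = √14386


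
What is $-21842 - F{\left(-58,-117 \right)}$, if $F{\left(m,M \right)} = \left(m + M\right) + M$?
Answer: $-21550$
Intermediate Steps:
$F{\left(m,M \right)} = m + 2 M$ ($F{\left(m,M \right)} = \left(M + m\right) + M = m + 2 M$)
$-21842 - F{\left(-58,-117 \right)} = -21842 - \left(-58 + 2 \left(-117\right)\right) = -21842 - \left(-58 - 234\right) = -21842 - -292 = -21842 + 292 = -21550$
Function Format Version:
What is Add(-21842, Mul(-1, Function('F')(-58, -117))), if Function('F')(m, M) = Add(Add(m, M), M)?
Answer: -21550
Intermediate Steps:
Function('F')(m, M) = Add(m, Mul(2, M)) (Function('F')(m, M) = Add(Add(M, m), M) = Add(m, Mul(2, M)))
Add(-21842, Mul(-1, Function('F')(-58, -117))) = Add(-21842, Mul(-1, Add(-58, Mul(2, -117)))) = Add(-21842, Mul(-1, Add(-58, -234))) = Add(-21842, Mul(-1, -292)) = Add(-21842, 292) = -21550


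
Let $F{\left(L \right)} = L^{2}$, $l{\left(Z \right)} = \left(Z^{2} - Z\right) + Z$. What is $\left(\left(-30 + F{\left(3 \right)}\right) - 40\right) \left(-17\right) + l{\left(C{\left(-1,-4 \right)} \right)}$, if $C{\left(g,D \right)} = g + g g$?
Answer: $1037$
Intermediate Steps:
$C{\left(g,D \right)} = g + g^{2}$
$l{\left(Z \right)} = Z^{2}$
$\left(\left(-30 + F{\left(3 \right)}\right) - 40\right) \left(-17\right) + l{\left(C{\left(-1,-4 \right)} \right)} = \left(\left(-30 + 3^{2}\right) - 40\right) \left(-17\right) + \left(- (1 - 1)\right)^{2} = \left(\left(-30 + 9\right) - 40\right) \left(-17\right) + \left(\left(-1\right) 0\right)^{2} = \left(-21 - 40\right) \left(-17\right) + 0^{2} = \left(-61\right) \left(-17\right) + 0 = 1037 + 0 = 1037$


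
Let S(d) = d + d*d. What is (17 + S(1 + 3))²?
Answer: 1369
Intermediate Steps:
S(d) = d + d²
(17 + S(1 + 3))² = (17 + (1 + 3)*(1 + (1 + 3)))² = (17 + 4*(1 + 4))² = (17 + 4*5)² = (17 + 20)² = 37² = 1369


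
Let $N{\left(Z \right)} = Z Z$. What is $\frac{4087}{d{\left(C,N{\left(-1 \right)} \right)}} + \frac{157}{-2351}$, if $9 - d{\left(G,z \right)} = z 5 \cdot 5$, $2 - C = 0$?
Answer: $- \frac{9611049}{37616} \approx -255.5$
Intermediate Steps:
$C = 2$ ($C = 2 - 0 = 2 + 0 = 2$)
$N{\left(Z \right)} = Z^{2}$
$d{\left(G,z \right)} = 9 - 25 z$ ($d{\left(G,z \right)} = 9 - z 5 \cdot 5 = 9 - 5 z 5 = 9 - 25 z$)
$\frac{4087}{d{\left(C,N{\left(-1 \right)} \right)}} + \frac{157}{-2351} = \frac{4087}{9 - 25 \left(-1\right)^{2}} + \frac{157}{-2351} = \frac{4087}{9 - 25} + 157 \left(- \frac{1}{2351}\right) = \frac{4087}{9 - 25} - \frac{157}{2351} = \frac{4087}{-16} - \frac{157}{2351} = 4087 \left(- \frac{1}{16}\right) - \frac{157}{2351} = - \frac{4087}{16} - \frac{157}{2351} = - \frac{9611049}{37616}$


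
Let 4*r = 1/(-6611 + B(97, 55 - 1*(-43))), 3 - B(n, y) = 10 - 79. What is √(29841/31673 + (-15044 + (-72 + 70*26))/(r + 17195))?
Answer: √47017069749150009679993/527592902481 ≈ 0.41099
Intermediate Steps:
B(n, y) = 72 (B(n, y) = 3 - (10 - 79) = 3 - 1*(-69) = 3 + 69 = 72)
r = -1/26156 (r = 1/(4*(-6611 + 72)) = (¼)/(-6539) = (¼)*(-1/6539) = -1/26156 ≈ -3.8232e-5)
√(29841/31673 + (-15044 + (-72 + 70*26))/(r + 17195)) = √(29841/31673 + (-15044 + (-72 + 70*26))/(-1/26156 + 17195)) = √(29841*(1/31673) + (-15044 + (-72 + 1820))/(449752419/26156)) = √(29841/31673 + (-15044 + 1748)*(26156/449752419)) = √(29841/31673 - 13296*26156/449752419) = √(29841/31673 - 115923392/149917473) = √(802045716977/4748336122329) = √47017069749150009679993/527592902481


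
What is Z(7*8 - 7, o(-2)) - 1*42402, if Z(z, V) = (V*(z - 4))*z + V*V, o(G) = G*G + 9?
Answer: -13568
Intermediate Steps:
o(G) = 9 + G² (o(G) = G² + 9 = 9 + G²)
Z(z, V) = V² + V*z*(-4 + z) (Z(z, V) = (V*(-4 + z))*z + V² = V*z*(-4 + z) + V² = V² + V*z*(-4 + z))
Z(7*8 - 7, o(-2)) - 1*42402 = (9 + (-2)²)*((9 + (-2)²) + (7*8 - 7)² - 4*(7*8 - 7)) - 1*42402 = (9 + 4)*((9 + 4) + (56 - 7)² - 4*(56 - 7)) - 42402 = 13*(13 + 49² - 4*49) - 42402 = 13*(13 + 2401 - 196) - 42402 = 13*2218 - 42402 = 28834 - 42402 = -13568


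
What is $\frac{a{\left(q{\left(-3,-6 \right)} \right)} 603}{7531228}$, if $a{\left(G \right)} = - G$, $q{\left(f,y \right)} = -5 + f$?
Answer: $\frac{1206}{1882807} \approx 0.00064053$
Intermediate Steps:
$\frac{a{\left(q{\left(-3,-6 \right)} \right)} 603}{7531228} = \frac{- (-5 - 3) 603}{7531228} = \left(-1\right) \left(-8\right) 603 \cdot \frac{1}{7531228} = 8 \cdot 603 \cdot \frac{1}{7531228} = 4824 \cdot \frac{1}{7531228} = \frac{1206}{1882807}$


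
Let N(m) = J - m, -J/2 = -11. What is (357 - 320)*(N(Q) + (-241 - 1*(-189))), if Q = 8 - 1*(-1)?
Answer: -1443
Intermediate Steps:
Q = 9 (Q = 8 + 1 = 9)
J = 22 (J = -2*(-11) = 22)
N(m) = 22 - m
(357 - 320)*(N(Q) + (-241 - 1*(-189))) = (357 - 320)*((22 - 1*9) + (-241 - 1*(-189))) = 37*((22 - 9) + (-241 + 189)) = 37*(13 - 52) = 37*(-39) = -1443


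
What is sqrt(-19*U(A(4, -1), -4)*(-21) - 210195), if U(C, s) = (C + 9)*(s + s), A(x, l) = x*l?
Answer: I*sqrt(226155) ≈ 475.56*I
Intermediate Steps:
A(x, l) = l*x
U(C, s) = 2*s*(9 + C) (U(C, s) = (9 + C)*(2*s) = 2*s*(9 + C))
sqrt(-19*U(A(4, -1), -4)*(-21) - 210195) = sqrt(-38*(-4)*(9 - 1*4)*(-21) - 210195) = sqrt(-38*(-4)*(9 - 4)*(-21) - 210195) = sqrt(-38*(-4)*5*(-21) - 210195) = sqrt(-19*(-40)*(-21) - 210195) = sqrt(760*(-21) - 210195) = sqrt(-15960 - 210195) = sqrt(-226155) = I*sqrt(226155)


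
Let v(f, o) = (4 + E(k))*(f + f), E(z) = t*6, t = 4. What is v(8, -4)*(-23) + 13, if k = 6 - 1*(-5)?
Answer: -10291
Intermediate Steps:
k = 11 (k = 6 + 5 = 11)
E(z) = 24 (E(z) = 4*6 = 24)
v(f, o) = 56*f (v(f, o) = (4 + 24)*(f + f) = 28*(2*f) = 56*f)
v(8, -4)*(-23) + 13 = (56*8)*(-23) + 13 = 448*(-23) + 13 = -10304 + 13 = -10291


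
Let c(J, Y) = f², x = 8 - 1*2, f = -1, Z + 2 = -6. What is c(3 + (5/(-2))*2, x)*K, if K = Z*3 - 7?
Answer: -31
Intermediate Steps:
Z = -8 (Z = -2 - 6 = -8)
x = 6 (x = 8 - 2 = 6)
c(J, Y) = 1 (c(J, Y) = (-1)² = 1)
K = -31 (K = -8*3 - 7 = -24 - 7 = -31)
c(3 + (5/(-2))*2, x)*K = 1*(-31) = -31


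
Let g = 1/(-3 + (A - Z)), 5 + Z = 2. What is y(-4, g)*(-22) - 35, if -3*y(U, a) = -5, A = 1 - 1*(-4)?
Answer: -215/3 ≈ -71.667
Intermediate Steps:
Z = -3 (Z = -5 + 2 = -3)
A = 5 (A = 1 + 4 = 5)
g = ⅕ (g = 1/(-3 + (5 - 1*(-3))) = 1/(-3 + (5 + 3)) = 1/(-3 + 8) = 1/5 = ⅕ ≈ 0.20000)
y(U, a) = 5/3 (y(U, a) = -⅓*(-5) = 5/3)
y(-4, g)*(-22) - 35 = (5/3)*(-22) - 35 = -110/3 - 35 = -215/3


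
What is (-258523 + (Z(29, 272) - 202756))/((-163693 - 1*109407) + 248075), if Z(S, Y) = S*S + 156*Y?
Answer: 418006/25025 ≈ 16.704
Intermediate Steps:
Z(S, Y) = S**2 + 156*Y
(-258523 + (Z(29, 272) - 202756))/((-163693 - 1*109407) + 248075) = (-258523 + ((29**2 + 156*272) - 202756))/((-163693 - 1*109407) + 248075) = (-258523 + ((841 + 42432) - 202756))/((-163693 - 109407) + 248075) = (-258523 + (43273 - 202756))/(-273100 + 248075) = (-258523 - 159483)/(-25025) = -418006*(-1/25025) = 418006/25025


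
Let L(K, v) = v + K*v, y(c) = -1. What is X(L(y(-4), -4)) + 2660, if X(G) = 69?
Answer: 2729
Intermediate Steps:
X(L(y(-4), -4)) + 2660 = 69 + 2660 = 2729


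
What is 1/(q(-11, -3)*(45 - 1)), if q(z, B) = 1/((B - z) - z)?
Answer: 19/44 ≈ 0.43182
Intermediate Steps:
q(z, B) = 1/(B - 2*z)
1/(q(-11, -3)*(45 - 1)) = 1/((45 - 1)/(-3 - 2*(-11))) = 1/(44/(-3 + 22)) = 1/(44/19) = 19/44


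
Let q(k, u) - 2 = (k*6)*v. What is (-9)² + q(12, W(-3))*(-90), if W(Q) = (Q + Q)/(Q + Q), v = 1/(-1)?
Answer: 6381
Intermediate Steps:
v = -1
W(Q) = 1 (W(Q) = (2*Q)/((2*Q)) = (2*Q)*(1/(2*Q)) = 1)
q(k, u) = 2 - 6*k (q(k, u) = 2 + (k*6)*(-1) = 2 + (6*k)*(-1) = 2 - 6*k)
(-9)² + q(12, W(-3))*(-90) = (-9)² + (2 - 6*12)*(-90) = 81 + (2 - 72)*(-90) = 81 - 70*(-90) = 81 + 6300 = 6381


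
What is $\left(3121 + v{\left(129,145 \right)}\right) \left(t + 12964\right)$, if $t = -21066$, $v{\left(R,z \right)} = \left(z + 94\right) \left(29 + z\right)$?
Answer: $-362216114$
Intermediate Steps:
$v{\left(R,z \right)} = \left(29 + z\right) \left(94 + z\right)$ ($v{\left(R,z \right)} = \left(94 + z\right) \left(29 + z\right) = \left(29 + z\right) \left(94 + z\right)$)
$\left(3121 + v{\left(129,145 \right)}\right) \left(t + 12964\right) = \left(3121 + \left(2726 + 145^{2} + 123 \cdot 145\right)\right) \left(-21066 + 12964\right) = \left(3121 + \left(2726 + 21025 + 17835\right)\right) \left(-8102\right) = \left(3121 + 41586\right) \left(-8102\right) = 44707 \left(-8102\right) = -362216114$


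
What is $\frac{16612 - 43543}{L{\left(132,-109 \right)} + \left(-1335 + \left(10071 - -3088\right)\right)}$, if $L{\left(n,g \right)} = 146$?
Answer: $- \frac{8977}{3990} \approx -2.2499$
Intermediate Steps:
$\frac{16612 - 43543}{L{\left(132,-109 \right)} + \left(-1335 + \left(10071 - -3088\right)\right)} = \frac{16612 - 43543}{146 + \left(-1335 + \left(10071 - -3088\right)\right)} = - \frac{26931}{146 + \left(-1335 + \left(10071 + 3088\right)\right)} = - \frac{26931}{146 + \left(-1335 + 13159\right)} = - \frac{26931}{146 + 11824} = - \frac{26931}{11970} = \left(-26931\right) \frac{1}{11970} = - \frac{8977}{3990}$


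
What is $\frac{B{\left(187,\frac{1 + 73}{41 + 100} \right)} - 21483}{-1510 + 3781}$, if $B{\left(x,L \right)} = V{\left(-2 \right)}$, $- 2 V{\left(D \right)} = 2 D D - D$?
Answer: $- \frac{21488}{2271} \approx -9.4619$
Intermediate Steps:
$V{\left(D \right)} = \frac{D}{2} - D^{2}$ ($V{\left(D \right)} = - \frac{2 D D - D}{2} = - \frac{2 D^{2} - D}{2} = - \frac{- D + 2 D^{2}}{2} = \frac{D}{2} - D^{2}$)
$B{\left(x,L \right)} = -5$ ($B{\left(x,L \right)} = - 2 \left(\frac{1}{2} - -2\right) = - 2 \left(\frac{1}{2} + 2\right) = \left(-2\right) \frac{5}{2} = -5$)
$\frac{B{\left(187,\frac{1 + 73}{41 + 100} \right)} - 21483}{-1510 + 3781} = \frac{-5 - 21483}{-1510 + 3781} = - \frac{21488}{2271}$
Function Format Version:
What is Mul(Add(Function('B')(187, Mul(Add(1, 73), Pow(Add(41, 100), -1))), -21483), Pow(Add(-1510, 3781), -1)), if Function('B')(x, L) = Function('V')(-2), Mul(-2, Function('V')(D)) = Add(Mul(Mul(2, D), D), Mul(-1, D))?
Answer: Rational(-21488, 2271) ≈ -9.4619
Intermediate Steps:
Function('V')(D) = Add(Mul(Rational(1, 2), D), Mul(-1, Pow(D, 2))) (Function('V')(D) = Mul(Rational(-1, 2), Add(Mul(Mul(2, D), D), Mul(-1, D))) = Mul(Rational(-1, 2), Add(Mul(2, Pow(D, 2)), Mul(-1, D))) = Mul(Rational(-1, 2), Add(Mul(-1, D), Mul(2, Pow(D, 2)))) = Add(Mul(Rational(1, 2), D), Mul(-1, Pow(D, 2))))
Function('B')(x, L) = -5 (Function('B')(x, L) = Mul(-2, Add(Rational(1, 2), Mul(-1, -2))) = Mul(-2, Add(Rational(1, 2), 2)) = Mul(-2, Rational(5, 2)) = -5)
Mul(Add(Function('B')(187, Mul(Add(1, 73), Pow(Add(41, 100), -1))), -21483), Pow(Add(-1510, 3781), -1)) = Mul(Add(-5, -21483), Pow(Add(-1510, 3781), -1)) = Mul(-21488, Pow(2271, -1)) = Mul(-21488, Rational(1, 2271)) = Rational(-21488, 2271)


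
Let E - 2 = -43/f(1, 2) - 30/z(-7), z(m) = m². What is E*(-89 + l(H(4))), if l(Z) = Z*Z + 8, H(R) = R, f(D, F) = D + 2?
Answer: 123695/147 ≈ 841.46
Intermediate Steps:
f(D, F) = 2 + D
l(Z) = 8 + Z² (l(Z) = Z² + 8 = 8 + Z²)
E = -1903/147 (E = 2 + (-43/(2 + 1) - 30/((-7)²)) = 2 + (-43/3 - 30/49) = 2 - 2197/147 = -1903/147 ≈ -12.946)
E*(-89 + l(H(4))) = -1903*(-89 + (8 + 4²))/147 = -1903*(-89 + (8 + 16))/147 = -1903*(-89 + 24)/147 = -1903/147*(-65) = 123695/147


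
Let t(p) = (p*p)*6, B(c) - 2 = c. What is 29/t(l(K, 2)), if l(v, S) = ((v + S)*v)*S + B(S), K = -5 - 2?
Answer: 29/32856 ≈ 0.00088264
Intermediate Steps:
B(c) = 2 + c
K = -7
l(v, S) = 2 + S + S*v*(S + v) (l(v, S) = ((v + S)*v)*S + (2 + S) = ((S + v)*v)*S + (2 + S) = (v*(S + v))*S + (2 + S) = S*v*(S + v) + (2 + S) = 2 + S + S*v*(S + v))
t(p) = 6*p² (t(p) = p²*6 = 6*p²)
29/t(l(K, 2)) = 29/((6*(2 + 2 + 2*(-7)² - 7*2²)²)) = 29/((6*(2 + 2 + 2*49 - 7*4)²)) = 29/((6*(2 + 2 + 98 - 28)²)) = 29/((6*74²)) = 29/((6*5476)) = 29/32856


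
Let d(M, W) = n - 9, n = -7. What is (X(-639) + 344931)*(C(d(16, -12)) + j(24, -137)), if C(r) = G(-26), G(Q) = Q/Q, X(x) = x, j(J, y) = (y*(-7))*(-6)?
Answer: -1980711876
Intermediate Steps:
j(J, y) = 42*y (j(J, y) = -7*y*(-6) = 42*y)
G(Q) = 1
d(M, W) = -16 (d(M, W) = -7 - 9 = -16)
C(r) = 1
(X(-639) + 344931)*(C(d(16, -12)) + j(24, -137)) = (-639 + 344931)*(1 + 42*(-137)) = 344292*(1 - 5754) = 344292*(-5753) = -1980711876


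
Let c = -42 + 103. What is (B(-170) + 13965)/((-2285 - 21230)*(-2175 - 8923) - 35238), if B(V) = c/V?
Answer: 2373989/44358819440 ≈ 5.3518e-5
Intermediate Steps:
c = 61
B(V) = 61/V
(B(-170) + 13965)/((-2285 - 21230)*(-2175 - 8923) - 35238) = (61/(-170) + 13965)/((-2285 - 21230)*(-2175 - 8923) - 35238) = (61*(-1/170) + 13965)/(-23515*(-11098) - 35238) = (-61/170 + 13965)/(260969470 - 35238) = (2373989/170)/260934232 = (2373989/170)*(1/260934232) = 2373989/44358819440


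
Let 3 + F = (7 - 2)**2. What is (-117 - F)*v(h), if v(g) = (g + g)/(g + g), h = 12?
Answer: -139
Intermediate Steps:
F = 22 (F = -3 + (7 - 2)**2 = -3 + 5**2 = -3 + 25 = 22)
v(g) = 1 (v(g) = (2*g)/((2*g)) = (2*g)*(1/(2*g)) = 1)
(-117 - F)*v(h) = (-117 - 1*22)*1 = (-117 - 22)*1 = -139*1 = -139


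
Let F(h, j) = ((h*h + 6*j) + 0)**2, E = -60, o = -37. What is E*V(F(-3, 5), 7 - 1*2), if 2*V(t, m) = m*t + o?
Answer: -227040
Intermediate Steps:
F(h, j) = (h**2 + 6*j)**2 (F(h, j) = ((h**2 + 6*j) + 0)**2 = (h**2 + 6*j)**2)
V(t, m) = -37/2 + m*t/2 (V(t, m) = (m*t - 37)/2 = (-37 + m*t)/2 = -37/2 + m*t/2)
E*V(F(-3, 5), 7 - 1*2) = -60*(-37/2 + (7 - 1*2)*((-3)**2 + 6*5)**2/2) = -60*(-37/2 + (7 - 2)*(9 + 30)**2/2) = -60*(-37/2 + (1/2)*5*39**2) = -60*(-37/2 + (1/2)*5*1521) = -60*(-37/2 + 7605/2) = -60*3784 = -227040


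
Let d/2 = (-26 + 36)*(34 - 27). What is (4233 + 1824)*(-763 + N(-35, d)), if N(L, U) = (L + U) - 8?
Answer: -4033962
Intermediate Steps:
d = 140 (d = 2*((-26 + 36)*(34 - 27)) = 2*(10*7) = 2*70 = 140)
N(L, U) = -8 + L + U
(4233 + 1824)*(-763 + N(-35, d)) = (4233 + 1824)*(-763 + (-8 - 35 + 140)) = 6057*(-763 + 97) = 6057*(-666) = -4033962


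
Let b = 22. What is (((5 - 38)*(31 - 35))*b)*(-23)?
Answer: -66792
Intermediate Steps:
(((5 - 38)*(31 - 35))*b)*(-23) = (((5 - 38)*(31 - 35))*22)*(-23) = (-33*(-4)*22)*(-23) = (132*22)*(-23) = 2904*(-23) = -66792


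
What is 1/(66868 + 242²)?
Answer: 1/125432 ≈ 7.9724e-6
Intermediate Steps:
1/(66868 + 242²) = 1/(66868 + 58564) = 1/125432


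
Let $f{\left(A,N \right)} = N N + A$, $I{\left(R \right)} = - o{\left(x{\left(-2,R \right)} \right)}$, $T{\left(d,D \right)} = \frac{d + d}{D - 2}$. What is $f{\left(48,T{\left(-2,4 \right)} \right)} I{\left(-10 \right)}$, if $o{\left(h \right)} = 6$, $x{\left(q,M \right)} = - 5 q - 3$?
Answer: $-312$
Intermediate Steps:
$x{\left(q,M \right)} = -3 - 5 q$
$T{\left(d,D \right)} = \frac{2 d}{-2 + D}$
$I{\left(R \right)} = -6$ ($I{\left(R \right)} = \left(-1\right) 6 = -6$)
$f{\left(A,N \right)} = A + N^{2}$ ($f{\left(A,N \right)} = N^{2} + A = A + N^{2}$)
$f{\left(48,T{\left(-2,4 \right)} \right)} I{\left(-10 \right)} = \left(48 + \left(2 \left(-2\right) \frac{1}{-2 + 4}\right)^{2}\right) \left(-6\right) = \left(48 + \left(2 \left(-2\right) \frac{1}{2}\right)^{2}\right) \left(-6\right) = \left(48 + \left(-2\right)^{2}\right) \left(-6\right) = \left(48 + 4\right) \left(-6\right) = 52 \left(-6\right) = -312$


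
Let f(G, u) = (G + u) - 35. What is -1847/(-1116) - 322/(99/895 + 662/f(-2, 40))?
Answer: 130017469/661550292 ≈ 0.19653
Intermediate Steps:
f(G, u) = -35 + G + u
-1847/(-1116) - 322/(99/895 + 662/f(-2, 40)) = -1847/(-1116) - 322/(99/895 + 662/(-35 - 2 + 40)) = -1847*(-1/1116) - 322/(99*(1/895) + 662/3) = 1847/1116 - 322/(99/895 + 662*(⅓)) = 1847/1116 - 322/(99/895 + 662/3) = 1847/1116 - 322/592787/2685 = 1847/1116 - 322*2685/592787 = 1847/1116 - 864570/592787 = 130017469/661550292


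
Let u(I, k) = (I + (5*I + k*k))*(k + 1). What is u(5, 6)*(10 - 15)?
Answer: -2310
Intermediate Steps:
u(I, k) = (1 + k)*(k**2 + 6*I) (u(I, k) = (I + (5*I + k**2))*(1 + k) = (I + (k**2 + 5*I))*(1 + k) = (k**2 + 6*I)*(1 + k) = (1 + k)*(k**2 + 6*I))
u(5, 6)*(10 - 15) = (6**2 + 6**3 + 6*5 + 6*5*6)*(10 - 15) = (36 + 216 + 30 + 180)*(-5) = 462*(-5) = -2310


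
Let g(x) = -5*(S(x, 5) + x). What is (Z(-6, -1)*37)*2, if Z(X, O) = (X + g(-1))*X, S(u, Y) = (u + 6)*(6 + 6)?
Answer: 133644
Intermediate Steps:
S(u, Y) = 72 + 12*u (S(u, Y) = (6 + u)*12 = 72 + 12*u)
g(x) = -360 - 65*x (g(x) = -5*((72 + 12*x) + x) = -5*(72 + 13*x) = -360 - 65*x)
Z(X, O) = X*(-295 + X) (Z(X, O) = (X + (-360 - 65*(-1)))*X = (X + (-360 + 65))*X = (X - 295)*X = (-295 + X)*X = X*(-295 + X))
(Z(-6, -1)*37)*2 = (-6*(-295 - 6)*37)*2 = (-6*(-301)*37)*2 = (1806*37)*2 = 66822*2 = 133644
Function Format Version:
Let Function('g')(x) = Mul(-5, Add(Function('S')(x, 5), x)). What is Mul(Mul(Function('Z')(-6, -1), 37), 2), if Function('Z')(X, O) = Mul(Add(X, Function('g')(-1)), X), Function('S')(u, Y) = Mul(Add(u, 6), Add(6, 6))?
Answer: 133644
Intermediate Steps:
Function('S')(u, Y) = Add(72, Mul(12, u)) (Function('S')(u, Y) = Mul(Add(6, u), 12) = Add(72, Mul(12, u)))
Function('g')(x) = Add(-360, Mul(-65, x)) (Function('g')(x) = Mul(-5, Add(Add(72, Mul(12, x)), x)) = Mul(-5, Add(72, Mul(13, x))) = Add(-360, Mul(-65, x)))
Function('Z')(X, O) = Mul(X, Add(-295, X)) (Function('Z')(X, O) = Mul(Add(X, Add(-360, Mul(-65, -1))), X) = Mul(Add(X, Add(-360, 65)), X) = Mul(Add(X, -295), X) = Mul(Add(-295, X), X) = Mul(X, Add(-295, X)))
Mul(Mul(Function('Z')(-6, -1), 37), 2) = Mul(Mul(Mul(-6, Add(-295, -6)), 37), 2) = Mul(Mul(Mul(-6, -301), 37), 2) = Mul(Mul(1806, 37), 2) = Mul(66822, 2) = 133644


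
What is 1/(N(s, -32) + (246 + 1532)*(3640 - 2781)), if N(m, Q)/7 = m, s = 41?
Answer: 1/1527589 ≈ 6.5463e-7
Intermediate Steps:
N(m, Q) = 7*m
1/(N(s, -32) + (246 + 1532)*(3640 - 2781)) = 1/(7*41 + (246 + 1532)*(3640 - 2781)) = 1/(287 + 1778*859) = 1/(287 + 1527302) = 1/1527589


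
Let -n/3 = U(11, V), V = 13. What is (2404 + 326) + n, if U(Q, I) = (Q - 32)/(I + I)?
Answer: 71043/26 ≈ 2732.4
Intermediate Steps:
U(Q, I) = (-32 + Q)/(2*I) (U(Q, I) = (-32 + Q)/((2*I)) = (-32 + Q)*(1/(2*I)) = (-32 + Q)/(2*I))
n = 63/26 (n = -3*(-32 + 11)/(2*13) = -3*(-21)/(2*13) = -3*(-21/26) = 63/26 ≈ 2.4231)
(2404 + 326) + n = (2404 + 326) + 63/26 = 2730 + 63/26 = 71043/26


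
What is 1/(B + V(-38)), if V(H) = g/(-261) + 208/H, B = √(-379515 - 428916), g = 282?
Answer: -17908602/2209081515835 - 2732409*I*√808431/2209081515835 ≈ -8.1068e-6 - 0.0011121*I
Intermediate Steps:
B = I*√808431 (B = √(-808431) = I*√808431 ≈ 899.13*I)
V(H) = -94/87 + 208/H (V(H) = 282/(-261) + 208/H = 282*(-1/261) + 208/H = -94/87 + 208/H)
1/(B + V(-38)) = 1/(I*√808431 + (-94/87 + 208/(-38))) = 1/(I*√808431 + (-94/87 + 208*(-1/38))) = 1/(I*√808431 + (-94/87 - 104/19)) = 1/(I*√808431 - 10834/1653) = 1/(-10834/1653 + I*√808431)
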